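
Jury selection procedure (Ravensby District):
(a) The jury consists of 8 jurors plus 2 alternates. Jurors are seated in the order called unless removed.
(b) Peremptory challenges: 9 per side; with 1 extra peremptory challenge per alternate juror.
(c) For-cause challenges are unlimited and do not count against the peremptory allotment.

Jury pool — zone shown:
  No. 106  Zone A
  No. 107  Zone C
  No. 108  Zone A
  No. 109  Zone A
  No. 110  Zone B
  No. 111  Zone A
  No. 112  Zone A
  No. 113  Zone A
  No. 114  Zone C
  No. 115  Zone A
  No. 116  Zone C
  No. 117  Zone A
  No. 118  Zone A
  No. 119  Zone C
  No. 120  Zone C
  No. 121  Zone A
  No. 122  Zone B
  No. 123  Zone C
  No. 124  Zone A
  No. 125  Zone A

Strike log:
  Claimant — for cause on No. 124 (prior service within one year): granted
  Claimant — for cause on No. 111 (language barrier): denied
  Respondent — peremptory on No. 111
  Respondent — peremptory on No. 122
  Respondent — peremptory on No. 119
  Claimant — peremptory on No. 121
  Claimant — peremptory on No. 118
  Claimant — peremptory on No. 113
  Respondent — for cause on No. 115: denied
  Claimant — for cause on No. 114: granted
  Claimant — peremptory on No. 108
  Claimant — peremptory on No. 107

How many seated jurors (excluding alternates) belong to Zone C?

2

Removed: #107, #108, #111, #113, #114, #118, #119, #121, #122, #124.
Seated jurors 1–8: #106, #109, #110, #112, #115, #116, #117, #120 (alternates #123, #125 not counted).
Of those, in Zone C: #116, #120 → 2.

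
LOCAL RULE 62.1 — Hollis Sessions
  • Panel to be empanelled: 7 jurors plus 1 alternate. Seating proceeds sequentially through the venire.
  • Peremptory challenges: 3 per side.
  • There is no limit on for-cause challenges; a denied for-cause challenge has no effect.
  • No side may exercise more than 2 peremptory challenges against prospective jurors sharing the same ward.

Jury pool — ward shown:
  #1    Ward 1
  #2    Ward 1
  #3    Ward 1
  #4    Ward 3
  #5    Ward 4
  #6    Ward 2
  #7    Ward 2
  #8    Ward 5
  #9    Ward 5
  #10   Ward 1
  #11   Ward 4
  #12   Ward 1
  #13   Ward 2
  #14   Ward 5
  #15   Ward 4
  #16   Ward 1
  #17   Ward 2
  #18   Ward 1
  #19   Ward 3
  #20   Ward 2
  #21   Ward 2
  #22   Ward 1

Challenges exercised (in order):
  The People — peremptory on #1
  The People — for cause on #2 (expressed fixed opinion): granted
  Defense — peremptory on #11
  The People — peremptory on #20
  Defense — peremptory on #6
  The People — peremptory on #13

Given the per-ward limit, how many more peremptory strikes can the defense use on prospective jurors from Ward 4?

Defense peremptories so far: #11, #6 — 2 of 3 used, 1 left overall.
Against Ward 4: #11 — 1 used; per-ward cap 2 leaves 1.
Binding limit: min(1, 1) = 1.

1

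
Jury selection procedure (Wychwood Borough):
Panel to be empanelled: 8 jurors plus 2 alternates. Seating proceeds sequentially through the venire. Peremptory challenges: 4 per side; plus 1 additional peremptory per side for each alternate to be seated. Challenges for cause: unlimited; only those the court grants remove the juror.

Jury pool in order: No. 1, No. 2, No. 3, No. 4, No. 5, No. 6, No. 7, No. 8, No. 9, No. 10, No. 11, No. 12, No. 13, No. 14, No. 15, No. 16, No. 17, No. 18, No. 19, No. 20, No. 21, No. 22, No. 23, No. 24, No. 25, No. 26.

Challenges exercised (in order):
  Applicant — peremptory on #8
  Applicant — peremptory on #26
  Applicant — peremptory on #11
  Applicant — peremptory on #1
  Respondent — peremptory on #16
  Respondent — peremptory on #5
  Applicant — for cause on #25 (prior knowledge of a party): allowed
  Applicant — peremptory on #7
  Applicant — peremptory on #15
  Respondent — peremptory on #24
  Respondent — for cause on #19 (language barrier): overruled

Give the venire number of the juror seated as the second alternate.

Removed: #1, #5, #7, #8, #11, #15, #16, #24, #25, #26. (#19 stays — for-cause denied.)
Seating in order: seats 1–8 → #2, #3, #4, #6, #9, #10, #12, #13; alternates → #14, #17.
So alternate 2 is #17.

17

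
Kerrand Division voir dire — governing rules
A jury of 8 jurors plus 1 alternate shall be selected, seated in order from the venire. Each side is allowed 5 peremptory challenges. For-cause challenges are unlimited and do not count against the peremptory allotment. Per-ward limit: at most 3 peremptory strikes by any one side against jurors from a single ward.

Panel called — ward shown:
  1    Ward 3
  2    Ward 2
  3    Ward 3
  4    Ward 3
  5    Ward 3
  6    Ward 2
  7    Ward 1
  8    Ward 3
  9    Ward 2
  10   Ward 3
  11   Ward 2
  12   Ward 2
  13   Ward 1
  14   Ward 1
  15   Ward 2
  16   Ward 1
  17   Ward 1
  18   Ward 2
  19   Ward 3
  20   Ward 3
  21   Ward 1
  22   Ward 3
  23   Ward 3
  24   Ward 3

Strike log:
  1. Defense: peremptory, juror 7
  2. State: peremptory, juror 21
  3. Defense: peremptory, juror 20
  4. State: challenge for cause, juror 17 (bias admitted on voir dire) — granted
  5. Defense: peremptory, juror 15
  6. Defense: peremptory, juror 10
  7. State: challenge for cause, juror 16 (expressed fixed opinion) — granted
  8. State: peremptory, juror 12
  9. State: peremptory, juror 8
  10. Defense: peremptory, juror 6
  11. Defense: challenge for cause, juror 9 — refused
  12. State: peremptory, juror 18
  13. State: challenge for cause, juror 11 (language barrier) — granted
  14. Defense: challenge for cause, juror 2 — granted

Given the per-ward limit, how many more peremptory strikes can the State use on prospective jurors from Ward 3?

State peremptories so far: #21, #12, #8, #18 — 4 of 5 used, 1 left overall.
Against Ward 3: #8 — 1 used; per-ward cap 3 leaves 2.
Binding limit: min(1, 2) = 1.

1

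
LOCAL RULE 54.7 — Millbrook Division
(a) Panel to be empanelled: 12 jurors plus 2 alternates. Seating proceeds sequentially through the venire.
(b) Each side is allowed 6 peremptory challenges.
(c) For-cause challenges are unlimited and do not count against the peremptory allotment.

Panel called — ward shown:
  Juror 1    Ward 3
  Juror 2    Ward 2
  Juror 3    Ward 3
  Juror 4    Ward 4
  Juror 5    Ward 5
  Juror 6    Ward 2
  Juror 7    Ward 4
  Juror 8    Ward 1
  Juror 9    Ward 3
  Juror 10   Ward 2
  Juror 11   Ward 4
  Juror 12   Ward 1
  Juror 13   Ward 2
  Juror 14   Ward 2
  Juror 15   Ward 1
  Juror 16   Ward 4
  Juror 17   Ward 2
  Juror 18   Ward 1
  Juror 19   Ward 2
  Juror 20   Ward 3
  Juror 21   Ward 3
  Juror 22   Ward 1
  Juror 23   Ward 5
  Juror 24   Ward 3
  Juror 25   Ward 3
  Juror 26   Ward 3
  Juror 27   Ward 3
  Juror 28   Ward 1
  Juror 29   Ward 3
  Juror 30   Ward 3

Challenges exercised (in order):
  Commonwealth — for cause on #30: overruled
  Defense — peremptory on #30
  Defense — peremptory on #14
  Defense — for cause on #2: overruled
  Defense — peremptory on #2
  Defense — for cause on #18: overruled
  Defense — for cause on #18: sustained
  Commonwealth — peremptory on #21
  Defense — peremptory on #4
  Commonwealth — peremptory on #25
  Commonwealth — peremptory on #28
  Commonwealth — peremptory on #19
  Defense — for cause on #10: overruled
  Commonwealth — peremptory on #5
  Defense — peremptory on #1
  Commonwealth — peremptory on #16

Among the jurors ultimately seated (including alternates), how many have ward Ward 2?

Removed: #1, #2, #4, #5, #14, #16, #18, #19, #21, #25, #28, #30.
Seated (14 incl. alternates): #3, #6, #7, #8, #9, #10, #11, #12, #13, #15, #17, #20, #22, #23.
Of those, in Ward 2: #6, #10, #13, #17 → 4.

4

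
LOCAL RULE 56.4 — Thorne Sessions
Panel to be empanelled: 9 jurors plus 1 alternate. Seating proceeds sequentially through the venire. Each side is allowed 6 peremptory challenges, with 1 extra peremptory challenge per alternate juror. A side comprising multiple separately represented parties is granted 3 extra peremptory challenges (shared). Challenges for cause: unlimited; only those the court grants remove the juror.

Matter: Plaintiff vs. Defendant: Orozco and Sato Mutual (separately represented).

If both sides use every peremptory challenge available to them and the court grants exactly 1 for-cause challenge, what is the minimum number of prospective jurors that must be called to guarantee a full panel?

Seats to fill: 9 + 1 alternates = 10.
Peremptories — Plaintiff: 6 + 1×1 = 7; Defendant: 6 + 1×1 + 3 = 10; total 17.
For-cause removals: 1.
Minimum venire: 10 + 17 + 1 = 28.

28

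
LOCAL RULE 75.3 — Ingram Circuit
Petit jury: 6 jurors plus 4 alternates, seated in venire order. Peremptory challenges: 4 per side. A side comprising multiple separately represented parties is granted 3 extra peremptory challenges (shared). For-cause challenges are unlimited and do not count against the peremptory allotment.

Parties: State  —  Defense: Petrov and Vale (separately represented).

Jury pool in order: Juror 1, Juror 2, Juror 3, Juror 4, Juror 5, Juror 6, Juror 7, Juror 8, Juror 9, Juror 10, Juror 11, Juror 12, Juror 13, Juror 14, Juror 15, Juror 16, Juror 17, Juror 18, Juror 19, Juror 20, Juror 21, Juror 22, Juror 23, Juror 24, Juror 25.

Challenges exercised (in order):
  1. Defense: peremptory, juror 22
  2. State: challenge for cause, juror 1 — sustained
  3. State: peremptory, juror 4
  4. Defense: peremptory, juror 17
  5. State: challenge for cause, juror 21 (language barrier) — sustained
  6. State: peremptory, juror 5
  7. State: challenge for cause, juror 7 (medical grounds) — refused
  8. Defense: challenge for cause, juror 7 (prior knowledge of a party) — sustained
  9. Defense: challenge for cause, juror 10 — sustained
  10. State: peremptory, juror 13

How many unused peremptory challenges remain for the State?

1

State allotment: 4.
State peremptories used: #4, #5, #13 — 3 (for-cause on #1, #21, #7 don't count).
Remaining: 4 − 3 = 1.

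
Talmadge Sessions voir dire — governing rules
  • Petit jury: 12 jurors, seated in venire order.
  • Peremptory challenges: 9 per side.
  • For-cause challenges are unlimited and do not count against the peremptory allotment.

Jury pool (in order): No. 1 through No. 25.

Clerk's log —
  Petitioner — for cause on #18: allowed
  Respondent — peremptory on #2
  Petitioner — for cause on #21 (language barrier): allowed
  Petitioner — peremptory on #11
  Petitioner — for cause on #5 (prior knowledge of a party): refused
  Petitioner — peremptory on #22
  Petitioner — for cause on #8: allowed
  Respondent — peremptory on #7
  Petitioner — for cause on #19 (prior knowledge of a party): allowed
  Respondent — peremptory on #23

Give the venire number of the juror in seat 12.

16

Removed: #2, #7, #8, #11, #18, #19, #21, #22, #23. (#5 stays — for-cause denied.)
Seating in order: seats 1–12 → #1, #3, #4, #5, #6, #9, #10, #12, #13, #14, #15, #16.
So seat 12 is #16.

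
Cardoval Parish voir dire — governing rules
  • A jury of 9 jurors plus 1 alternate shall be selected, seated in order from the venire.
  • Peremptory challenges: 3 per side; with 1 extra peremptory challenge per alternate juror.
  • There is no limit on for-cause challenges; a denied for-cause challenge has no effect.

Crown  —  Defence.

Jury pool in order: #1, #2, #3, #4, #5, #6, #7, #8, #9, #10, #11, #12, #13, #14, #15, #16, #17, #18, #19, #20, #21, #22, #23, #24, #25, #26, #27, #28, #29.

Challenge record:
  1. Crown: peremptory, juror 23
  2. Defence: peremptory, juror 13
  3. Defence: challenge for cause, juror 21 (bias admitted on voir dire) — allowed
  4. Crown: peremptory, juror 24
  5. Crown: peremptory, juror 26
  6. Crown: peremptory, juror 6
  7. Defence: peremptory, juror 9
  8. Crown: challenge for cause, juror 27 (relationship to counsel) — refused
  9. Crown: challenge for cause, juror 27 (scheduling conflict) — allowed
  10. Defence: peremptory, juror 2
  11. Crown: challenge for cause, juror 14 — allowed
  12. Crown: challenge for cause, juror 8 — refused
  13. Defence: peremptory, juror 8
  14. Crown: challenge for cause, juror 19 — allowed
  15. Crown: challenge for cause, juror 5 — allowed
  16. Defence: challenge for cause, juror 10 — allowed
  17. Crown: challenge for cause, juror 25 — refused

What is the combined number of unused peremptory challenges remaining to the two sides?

Crown allotment: 3 base + 1 × 1 alternate = 4. Defence allotment: 3 base + 1 × 1 alternate = 4.
Crown peremptories used: #23, #24, #26, #6 — 4 (for-cause on #27, #27, #14, #8, #19, #5, #25 don't count).
Defence peremptories used: #13, #9, #2, #8 — 4 (for-cause on #21, #10 don't count).
Remaining: (4 − 4) + (4 − 4) = 0.

0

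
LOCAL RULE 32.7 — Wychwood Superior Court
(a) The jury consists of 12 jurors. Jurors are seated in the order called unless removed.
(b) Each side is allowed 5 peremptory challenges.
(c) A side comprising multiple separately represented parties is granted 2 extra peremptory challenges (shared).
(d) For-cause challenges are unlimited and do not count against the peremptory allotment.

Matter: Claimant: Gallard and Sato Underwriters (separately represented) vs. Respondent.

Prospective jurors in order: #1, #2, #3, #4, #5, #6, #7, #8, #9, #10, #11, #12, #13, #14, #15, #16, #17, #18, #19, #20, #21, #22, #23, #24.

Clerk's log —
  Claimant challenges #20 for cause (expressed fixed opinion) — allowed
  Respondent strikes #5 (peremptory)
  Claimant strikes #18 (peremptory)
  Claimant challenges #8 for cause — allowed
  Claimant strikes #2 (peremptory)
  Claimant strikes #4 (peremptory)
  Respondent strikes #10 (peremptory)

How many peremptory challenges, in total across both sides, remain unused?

7

Claimant allotment: 5 base + 2 multi-party = 7. Respondent allotment: 5.
Claimant peremptories used: #18, #2, #4 — 3 (for-cause on #20, #8 don't count).
Respondent peremptories used: #5, #10 — 2.
Remaining: (7 − 3) + (5 − 2) = 7.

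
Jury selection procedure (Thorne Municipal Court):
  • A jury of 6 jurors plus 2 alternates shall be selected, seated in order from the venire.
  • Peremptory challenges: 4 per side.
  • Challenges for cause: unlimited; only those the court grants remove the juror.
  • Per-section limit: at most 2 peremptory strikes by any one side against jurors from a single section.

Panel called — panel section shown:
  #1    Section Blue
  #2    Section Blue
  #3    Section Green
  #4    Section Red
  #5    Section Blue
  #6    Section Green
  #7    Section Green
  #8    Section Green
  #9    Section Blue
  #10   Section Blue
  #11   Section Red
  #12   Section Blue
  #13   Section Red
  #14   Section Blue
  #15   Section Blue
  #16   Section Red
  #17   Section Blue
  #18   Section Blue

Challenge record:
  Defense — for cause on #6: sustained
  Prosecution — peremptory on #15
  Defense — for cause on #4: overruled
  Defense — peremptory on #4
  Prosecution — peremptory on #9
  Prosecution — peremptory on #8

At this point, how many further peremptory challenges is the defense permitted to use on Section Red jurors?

1

Defense peremptories so far: #4 — 1 of 4 used, 3 left overall.
Against Section Red: #4 — 1 used; per-section cap 2 leaves 1.
Binding limit: min(3, 1) = 1.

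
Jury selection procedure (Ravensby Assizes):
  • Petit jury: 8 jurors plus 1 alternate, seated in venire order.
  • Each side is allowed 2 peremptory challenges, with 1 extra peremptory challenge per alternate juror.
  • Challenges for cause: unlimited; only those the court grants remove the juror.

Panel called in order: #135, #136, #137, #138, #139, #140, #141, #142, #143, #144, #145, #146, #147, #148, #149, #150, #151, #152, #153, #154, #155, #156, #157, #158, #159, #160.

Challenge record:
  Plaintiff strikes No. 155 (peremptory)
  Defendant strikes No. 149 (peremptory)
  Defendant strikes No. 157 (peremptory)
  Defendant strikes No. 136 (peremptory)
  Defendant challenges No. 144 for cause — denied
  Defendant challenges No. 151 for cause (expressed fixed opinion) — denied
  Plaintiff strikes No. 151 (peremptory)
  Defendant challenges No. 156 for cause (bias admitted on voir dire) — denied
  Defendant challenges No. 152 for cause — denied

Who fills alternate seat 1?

Removed: #136, #149, #151, #155, #157. (#144, #152, #156 stay — for-cause denied.)
Seating in order: seats 1–8 → #135, #137, #138, #139, #140, #141, #142, #143; alternates → #144.
So alternate 1 is #144.

144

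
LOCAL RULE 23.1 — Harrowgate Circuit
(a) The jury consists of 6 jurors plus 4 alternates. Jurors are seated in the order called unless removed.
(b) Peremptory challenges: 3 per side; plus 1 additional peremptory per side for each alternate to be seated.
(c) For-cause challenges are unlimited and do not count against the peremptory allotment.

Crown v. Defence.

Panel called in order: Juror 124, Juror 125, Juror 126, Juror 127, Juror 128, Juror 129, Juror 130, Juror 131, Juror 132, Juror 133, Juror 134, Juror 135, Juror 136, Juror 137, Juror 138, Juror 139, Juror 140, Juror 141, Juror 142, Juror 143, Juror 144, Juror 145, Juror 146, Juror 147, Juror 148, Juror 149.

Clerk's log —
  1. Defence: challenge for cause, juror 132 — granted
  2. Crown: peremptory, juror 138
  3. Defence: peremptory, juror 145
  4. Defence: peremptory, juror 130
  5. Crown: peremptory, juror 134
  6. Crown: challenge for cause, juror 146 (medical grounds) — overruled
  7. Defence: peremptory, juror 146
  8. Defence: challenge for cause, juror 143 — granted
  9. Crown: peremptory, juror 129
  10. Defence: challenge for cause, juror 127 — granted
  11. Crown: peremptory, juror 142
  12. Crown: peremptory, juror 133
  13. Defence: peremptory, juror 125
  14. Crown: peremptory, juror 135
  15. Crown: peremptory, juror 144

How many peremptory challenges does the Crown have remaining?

Crown allotment: 3 base + 1 × 4 alternates = 7.
Crown peremptories used: #138, #134, #129, #142, #133, #135, #144 — 7 (the for-cause on #146 doesn't count).
Remaining: 7 − 7 = 0.

0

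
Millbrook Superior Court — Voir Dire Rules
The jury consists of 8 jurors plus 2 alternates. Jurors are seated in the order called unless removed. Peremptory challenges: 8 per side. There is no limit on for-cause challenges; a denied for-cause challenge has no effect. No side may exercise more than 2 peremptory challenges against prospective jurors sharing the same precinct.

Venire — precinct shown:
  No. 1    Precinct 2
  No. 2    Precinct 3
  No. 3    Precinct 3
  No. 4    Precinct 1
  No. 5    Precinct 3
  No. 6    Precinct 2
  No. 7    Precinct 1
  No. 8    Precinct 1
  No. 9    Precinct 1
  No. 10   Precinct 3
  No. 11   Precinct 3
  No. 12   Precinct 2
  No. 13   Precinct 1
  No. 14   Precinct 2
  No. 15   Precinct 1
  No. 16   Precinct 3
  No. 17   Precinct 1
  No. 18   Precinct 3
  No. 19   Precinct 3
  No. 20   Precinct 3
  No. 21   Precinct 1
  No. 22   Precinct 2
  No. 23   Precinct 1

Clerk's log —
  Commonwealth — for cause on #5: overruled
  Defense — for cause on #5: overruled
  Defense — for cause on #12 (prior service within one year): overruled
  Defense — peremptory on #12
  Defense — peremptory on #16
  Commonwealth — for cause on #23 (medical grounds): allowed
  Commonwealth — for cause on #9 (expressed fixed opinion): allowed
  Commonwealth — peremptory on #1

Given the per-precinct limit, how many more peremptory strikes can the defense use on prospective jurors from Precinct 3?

1

Defense peremptories so far: #12, #16 — 2 of 8 used, 6 left overall.
Against Precinct 3: #16 — 1 used; per-precinct cap 2 leaves 1.
Binding limit: min(6, 1) = 1.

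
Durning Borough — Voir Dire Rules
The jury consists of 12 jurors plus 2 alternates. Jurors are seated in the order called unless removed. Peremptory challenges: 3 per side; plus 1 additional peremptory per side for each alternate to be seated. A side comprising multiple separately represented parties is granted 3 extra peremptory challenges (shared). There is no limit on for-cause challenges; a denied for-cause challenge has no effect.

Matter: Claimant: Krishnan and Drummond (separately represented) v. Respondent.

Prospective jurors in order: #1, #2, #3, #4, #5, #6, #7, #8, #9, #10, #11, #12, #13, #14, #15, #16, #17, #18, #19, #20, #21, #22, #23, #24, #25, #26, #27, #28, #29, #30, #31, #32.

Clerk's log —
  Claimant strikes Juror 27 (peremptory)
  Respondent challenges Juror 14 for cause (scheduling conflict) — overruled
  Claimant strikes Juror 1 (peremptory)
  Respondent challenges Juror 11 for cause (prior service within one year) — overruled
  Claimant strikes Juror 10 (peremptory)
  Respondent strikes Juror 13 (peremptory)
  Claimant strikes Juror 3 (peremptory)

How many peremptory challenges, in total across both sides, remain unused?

Claimant allotment: 3 base + 1 × 2 alternates + 3 multi-party = 8. Respondent allotment: 3 base + 1 × 2 alternates = 5.
Claimant peremptories used: #27, #1, #10, #3 — 4.
Respondent peremptories used: #13 — 1 (for-cause on #14, #11 don't count).
Remaining: (8 − 4) + (5 − 1) = 8.

8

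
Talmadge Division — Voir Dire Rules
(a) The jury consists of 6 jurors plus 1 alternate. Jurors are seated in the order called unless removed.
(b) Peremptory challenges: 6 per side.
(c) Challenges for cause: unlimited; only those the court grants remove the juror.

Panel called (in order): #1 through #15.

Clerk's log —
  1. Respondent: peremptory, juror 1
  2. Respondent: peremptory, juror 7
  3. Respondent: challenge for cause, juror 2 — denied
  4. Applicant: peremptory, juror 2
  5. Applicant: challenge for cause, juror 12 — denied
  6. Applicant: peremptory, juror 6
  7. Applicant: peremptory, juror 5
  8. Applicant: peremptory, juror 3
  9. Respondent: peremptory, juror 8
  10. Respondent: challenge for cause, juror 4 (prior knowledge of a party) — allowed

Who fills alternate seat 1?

Removed: #1, #2, #3, #4, #5, #6, #7, #8. (#12 stays — for-cause denied.)
Seating in order: seats 1–6 → #9, #10, #11, #12, #13, #14; alternates → #15.
So alternate 1 is #15.

15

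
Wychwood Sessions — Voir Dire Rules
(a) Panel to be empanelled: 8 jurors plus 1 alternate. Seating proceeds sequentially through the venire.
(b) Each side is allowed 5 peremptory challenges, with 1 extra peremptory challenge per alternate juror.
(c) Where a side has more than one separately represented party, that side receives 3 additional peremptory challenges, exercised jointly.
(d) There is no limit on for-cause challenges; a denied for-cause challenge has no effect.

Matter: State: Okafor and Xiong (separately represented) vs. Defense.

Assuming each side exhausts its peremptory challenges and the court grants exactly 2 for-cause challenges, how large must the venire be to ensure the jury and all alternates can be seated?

Seats to fill: 8 + 1 alternates = 9.
Peremptories — State: 5 + 1×1 + 3 = 9; Defense: 5 + 1×1 = 6; total 15.
For-cause removals: 2.
Minimum venire: 9 + 15 + 2 = 26.

26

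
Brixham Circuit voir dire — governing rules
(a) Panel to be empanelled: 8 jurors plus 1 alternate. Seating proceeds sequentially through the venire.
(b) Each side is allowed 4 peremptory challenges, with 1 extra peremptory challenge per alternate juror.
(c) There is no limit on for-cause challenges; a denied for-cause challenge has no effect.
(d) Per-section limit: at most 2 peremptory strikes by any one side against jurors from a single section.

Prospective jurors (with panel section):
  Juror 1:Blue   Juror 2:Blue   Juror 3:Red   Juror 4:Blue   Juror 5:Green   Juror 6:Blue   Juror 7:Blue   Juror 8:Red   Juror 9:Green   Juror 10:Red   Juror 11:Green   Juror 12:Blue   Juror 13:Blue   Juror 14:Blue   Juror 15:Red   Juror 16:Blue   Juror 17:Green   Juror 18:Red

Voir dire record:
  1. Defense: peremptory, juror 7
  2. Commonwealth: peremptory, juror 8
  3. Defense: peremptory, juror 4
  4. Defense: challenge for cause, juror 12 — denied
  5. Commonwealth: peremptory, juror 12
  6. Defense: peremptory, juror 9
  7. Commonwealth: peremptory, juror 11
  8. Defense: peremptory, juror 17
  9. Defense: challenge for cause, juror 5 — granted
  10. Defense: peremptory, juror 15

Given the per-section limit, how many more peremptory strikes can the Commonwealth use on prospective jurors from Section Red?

Commonwealth peremptories so far: #8, #12, #11 — 3 of 5 used, 2 left overall.
Against Section Red: #8 — 1 used; per-section cap 2 leaves 1.
Binding limit: min(2, 1) = 1.

1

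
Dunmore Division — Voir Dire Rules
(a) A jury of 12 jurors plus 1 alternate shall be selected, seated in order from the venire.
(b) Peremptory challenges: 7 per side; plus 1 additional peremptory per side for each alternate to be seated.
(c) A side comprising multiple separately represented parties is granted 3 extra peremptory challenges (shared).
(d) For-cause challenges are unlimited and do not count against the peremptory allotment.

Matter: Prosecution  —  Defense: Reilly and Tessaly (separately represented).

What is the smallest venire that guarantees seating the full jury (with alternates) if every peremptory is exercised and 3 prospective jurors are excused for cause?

35

Seats to fill: 12 + 1 alternates = 13.
Peremptories — Prosecution: 7 + 1×1 = 8; Defense: 7 + 1×1 + 3 = 11; total 19.
For-cause removals: 3.
Minimum venire: 13 + 19 + 3 = 35.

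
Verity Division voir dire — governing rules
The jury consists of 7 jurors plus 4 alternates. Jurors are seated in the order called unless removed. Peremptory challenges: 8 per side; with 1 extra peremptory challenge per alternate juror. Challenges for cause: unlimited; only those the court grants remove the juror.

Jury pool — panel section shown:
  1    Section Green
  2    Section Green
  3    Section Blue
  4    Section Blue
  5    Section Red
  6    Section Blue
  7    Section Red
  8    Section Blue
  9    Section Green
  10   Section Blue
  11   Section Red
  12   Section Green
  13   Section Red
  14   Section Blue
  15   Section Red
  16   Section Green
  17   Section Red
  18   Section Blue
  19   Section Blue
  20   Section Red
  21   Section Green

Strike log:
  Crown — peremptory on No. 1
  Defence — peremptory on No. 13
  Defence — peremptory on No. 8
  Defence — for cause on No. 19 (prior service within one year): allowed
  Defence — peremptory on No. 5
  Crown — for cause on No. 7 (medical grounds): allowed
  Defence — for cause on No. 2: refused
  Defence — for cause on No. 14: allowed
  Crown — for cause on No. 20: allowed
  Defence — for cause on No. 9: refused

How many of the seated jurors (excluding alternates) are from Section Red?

Removed: #1, #5, #7, #8, #13, #14, #19, #20.
Seated jurors 1–7: #2, #3, #4, #6, #9, #10, #11 (alternates #12, #15, #16, #17 not counted).
Of those, in Section Red: #11 → 1.

1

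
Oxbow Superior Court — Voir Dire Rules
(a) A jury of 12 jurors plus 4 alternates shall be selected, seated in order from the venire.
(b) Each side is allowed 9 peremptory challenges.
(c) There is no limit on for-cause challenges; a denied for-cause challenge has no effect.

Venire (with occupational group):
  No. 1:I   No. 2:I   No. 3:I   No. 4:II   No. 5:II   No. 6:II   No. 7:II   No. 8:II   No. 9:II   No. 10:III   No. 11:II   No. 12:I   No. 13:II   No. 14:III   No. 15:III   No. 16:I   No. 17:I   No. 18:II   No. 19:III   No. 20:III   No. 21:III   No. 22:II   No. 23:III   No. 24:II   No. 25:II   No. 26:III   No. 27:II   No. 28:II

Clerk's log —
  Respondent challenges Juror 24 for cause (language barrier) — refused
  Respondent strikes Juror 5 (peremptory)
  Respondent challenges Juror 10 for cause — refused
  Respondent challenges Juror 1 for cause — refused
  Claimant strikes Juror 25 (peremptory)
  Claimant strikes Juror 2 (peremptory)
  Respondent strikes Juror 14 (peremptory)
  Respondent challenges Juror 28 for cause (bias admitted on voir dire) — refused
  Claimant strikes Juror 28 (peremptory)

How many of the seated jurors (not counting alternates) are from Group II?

7

Removed: #2, #5, #14, #25, #28.
Seated jurors 1–12: #1, #3, #4, #6, #7, #8, #9, #10, #11, #12, #13, #15 (alternates #16, #17, #18, #19 not counted).
Of those, in Group II: #4, #6, #7, #8, #9, #11, #13 → 7.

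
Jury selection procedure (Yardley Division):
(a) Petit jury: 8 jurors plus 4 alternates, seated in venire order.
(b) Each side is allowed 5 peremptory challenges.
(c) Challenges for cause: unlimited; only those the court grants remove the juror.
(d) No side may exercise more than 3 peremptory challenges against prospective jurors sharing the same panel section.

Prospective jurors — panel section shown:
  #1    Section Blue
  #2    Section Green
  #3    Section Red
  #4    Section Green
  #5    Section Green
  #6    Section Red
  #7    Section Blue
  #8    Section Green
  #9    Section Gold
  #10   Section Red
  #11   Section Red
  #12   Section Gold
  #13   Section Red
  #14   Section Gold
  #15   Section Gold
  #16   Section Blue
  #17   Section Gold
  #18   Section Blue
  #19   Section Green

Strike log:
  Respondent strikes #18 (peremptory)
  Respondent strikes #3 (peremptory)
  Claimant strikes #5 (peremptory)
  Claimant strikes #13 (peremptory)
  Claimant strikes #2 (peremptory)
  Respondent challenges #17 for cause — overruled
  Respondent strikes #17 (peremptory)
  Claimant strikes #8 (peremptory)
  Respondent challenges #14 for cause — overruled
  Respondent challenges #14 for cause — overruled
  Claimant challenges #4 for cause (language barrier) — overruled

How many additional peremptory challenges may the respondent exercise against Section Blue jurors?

2

Respondent peremptories so far: #18, #3, #17 — 3 of 5 used, 2 left overall.
Against Section Blue: #18 — 1 used; per-section cap 3 leaves 2.
Binding limit: min(2, 2) = 2.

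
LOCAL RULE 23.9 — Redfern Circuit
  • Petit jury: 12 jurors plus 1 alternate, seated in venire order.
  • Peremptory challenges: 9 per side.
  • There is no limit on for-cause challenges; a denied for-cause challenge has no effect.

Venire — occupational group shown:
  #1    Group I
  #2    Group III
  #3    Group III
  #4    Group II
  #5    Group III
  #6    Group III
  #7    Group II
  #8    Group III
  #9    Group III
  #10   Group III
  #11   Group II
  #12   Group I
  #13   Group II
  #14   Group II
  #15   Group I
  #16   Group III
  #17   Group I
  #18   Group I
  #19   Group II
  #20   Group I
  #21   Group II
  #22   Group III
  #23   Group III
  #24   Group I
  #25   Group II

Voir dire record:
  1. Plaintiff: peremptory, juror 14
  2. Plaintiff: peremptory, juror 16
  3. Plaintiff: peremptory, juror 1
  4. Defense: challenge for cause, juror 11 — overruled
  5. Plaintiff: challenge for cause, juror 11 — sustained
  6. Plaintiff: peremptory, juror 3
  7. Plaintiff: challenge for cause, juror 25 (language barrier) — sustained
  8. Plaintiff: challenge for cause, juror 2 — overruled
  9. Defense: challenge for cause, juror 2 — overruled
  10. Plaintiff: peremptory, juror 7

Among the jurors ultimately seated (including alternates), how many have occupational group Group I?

Removed: #1, #3, #7, #11, #14, #16, #25.
Seated (13 incl. alternates): #2, #4, #5, #6, #8, #9, #10, #12, #13, #15, #17, #18, #19.
Of those, in Group I: #12, #15, #17, #18 → 4.

4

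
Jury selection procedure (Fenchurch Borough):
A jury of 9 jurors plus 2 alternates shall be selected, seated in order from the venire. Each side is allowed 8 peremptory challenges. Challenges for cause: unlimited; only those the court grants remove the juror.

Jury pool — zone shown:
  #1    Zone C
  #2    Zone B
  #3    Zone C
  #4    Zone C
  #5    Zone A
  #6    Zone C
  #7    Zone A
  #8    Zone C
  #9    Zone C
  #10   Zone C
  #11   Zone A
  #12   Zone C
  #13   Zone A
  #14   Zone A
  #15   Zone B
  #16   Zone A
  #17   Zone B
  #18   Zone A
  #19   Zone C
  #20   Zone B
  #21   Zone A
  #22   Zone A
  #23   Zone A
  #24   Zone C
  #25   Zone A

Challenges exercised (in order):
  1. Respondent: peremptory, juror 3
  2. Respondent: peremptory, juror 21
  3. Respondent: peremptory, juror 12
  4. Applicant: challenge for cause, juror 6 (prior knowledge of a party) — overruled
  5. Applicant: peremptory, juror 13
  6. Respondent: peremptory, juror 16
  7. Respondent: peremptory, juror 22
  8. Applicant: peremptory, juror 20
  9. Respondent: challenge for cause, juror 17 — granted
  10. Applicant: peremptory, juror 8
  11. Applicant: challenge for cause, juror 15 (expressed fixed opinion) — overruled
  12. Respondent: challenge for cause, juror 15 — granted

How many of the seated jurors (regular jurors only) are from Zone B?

1

Removed: #3, #8, #12, #13, #15, #16, #17, #20, #21, #22.
Seated jurors 1–9: #1, #2, #4, #5, #6, #7, #9, #10, #11 (alternates #14, #18 not counted).
Of those, in Zone B: #2 → 1.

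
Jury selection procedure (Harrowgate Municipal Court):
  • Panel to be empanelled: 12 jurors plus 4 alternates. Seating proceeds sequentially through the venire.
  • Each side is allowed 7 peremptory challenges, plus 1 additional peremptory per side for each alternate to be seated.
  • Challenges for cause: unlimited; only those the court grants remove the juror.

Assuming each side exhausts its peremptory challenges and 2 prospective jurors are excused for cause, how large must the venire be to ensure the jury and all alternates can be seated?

40

Seats to fill: 12 + 4 alternates = 16.
Peremptories: 7 + 1×4 = 11 per side × 2 sides = 22.
For-cause removals: 2.
Minimum venire: 16 + 22 + 2 = 40.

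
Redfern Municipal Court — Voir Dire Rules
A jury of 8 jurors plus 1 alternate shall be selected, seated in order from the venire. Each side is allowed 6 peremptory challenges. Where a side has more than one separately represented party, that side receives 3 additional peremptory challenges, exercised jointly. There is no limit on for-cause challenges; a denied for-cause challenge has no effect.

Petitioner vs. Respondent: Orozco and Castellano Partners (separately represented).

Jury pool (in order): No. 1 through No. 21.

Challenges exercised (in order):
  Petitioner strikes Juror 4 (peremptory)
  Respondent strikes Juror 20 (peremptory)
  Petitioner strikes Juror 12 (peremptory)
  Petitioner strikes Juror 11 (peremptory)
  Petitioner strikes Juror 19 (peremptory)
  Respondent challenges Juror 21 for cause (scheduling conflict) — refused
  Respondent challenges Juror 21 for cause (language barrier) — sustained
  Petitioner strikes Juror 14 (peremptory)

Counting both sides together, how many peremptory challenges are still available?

9

Petitioner allotment: 6. Respondent allotment: 6 base + 3 multi-party = 9.
Petitioner peremptories used: #4, #12, #11, #19, #14 — 5.
Respondent peremptories used: #20 — 1 (for-cause on #21, #21 don't count).
Remaining: (6 − 5) + (9 − 1) = 9.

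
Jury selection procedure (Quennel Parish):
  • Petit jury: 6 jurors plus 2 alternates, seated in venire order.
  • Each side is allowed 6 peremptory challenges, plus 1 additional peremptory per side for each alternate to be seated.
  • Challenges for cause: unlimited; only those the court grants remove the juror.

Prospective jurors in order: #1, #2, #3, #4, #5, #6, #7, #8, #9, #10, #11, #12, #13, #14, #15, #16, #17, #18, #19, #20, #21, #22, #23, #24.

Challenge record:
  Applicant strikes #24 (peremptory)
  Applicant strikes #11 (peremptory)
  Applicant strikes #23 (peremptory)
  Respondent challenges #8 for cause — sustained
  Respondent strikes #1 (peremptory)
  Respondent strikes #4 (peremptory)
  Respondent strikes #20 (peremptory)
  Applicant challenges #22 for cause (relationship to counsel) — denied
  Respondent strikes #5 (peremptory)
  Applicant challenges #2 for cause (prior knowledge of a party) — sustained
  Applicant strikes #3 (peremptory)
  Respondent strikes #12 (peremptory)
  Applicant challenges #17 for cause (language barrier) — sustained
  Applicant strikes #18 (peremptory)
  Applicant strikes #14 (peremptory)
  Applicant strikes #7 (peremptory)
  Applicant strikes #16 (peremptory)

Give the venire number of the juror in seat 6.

Removed: #1, #2, #3, #4, #5, #7, #8, #11, #12, #14, #16, #17, #18, #20, #23, #24. (#22 stays — for-cause denied.)
Filling seats in venire order through position 6: #6, #9, #10, #13, #15, #19.
So seat 6 is #19.

19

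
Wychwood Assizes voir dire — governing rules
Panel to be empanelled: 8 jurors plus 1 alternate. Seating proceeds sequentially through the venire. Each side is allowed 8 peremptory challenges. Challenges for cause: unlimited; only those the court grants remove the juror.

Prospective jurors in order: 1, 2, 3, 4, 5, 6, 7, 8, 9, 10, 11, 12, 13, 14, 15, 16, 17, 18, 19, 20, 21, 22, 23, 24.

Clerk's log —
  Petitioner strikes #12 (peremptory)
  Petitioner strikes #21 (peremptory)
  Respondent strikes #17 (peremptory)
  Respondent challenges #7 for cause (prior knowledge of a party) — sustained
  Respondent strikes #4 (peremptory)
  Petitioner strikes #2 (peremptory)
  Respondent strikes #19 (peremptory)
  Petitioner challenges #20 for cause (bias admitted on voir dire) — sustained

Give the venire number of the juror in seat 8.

Removed: #2, #4, #7, #12, #17, #19, #20, #21.
Seating in order: seats 1–8 → #1, #3, #5, #6, #8, #9, #10, #11; alternates → #13.
So seat 8 is #11.

11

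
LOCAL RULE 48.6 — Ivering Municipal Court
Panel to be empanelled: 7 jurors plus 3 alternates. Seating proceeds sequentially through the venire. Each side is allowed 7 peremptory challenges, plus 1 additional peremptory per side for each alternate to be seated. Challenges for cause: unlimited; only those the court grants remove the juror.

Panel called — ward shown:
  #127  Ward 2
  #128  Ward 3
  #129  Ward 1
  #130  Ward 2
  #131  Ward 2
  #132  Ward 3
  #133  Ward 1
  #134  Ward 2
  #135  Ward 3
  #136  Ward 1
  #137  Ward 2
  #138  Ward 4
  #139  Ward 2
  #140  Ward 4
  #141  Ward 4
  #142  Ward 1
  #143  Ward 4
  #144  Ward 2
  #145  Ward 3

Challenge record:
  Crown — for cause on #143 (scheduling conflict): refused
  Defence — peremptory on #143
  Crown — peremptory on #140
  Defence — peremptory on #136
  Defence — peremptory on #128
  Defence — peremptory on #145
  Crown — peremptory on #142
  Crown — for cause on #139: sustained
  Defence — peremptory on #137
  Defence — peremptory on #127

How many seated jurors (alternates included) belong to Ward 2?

4

Removed: #127, #128, #136, #137, #139, #140, #142, #143, #145.
Seated (10 incl. alternates): #129, #130, #131, #132, #133, #134, #135, #138, #141, #144.
Of those, in Ward 2: #130, #131, #134, #144 → 4.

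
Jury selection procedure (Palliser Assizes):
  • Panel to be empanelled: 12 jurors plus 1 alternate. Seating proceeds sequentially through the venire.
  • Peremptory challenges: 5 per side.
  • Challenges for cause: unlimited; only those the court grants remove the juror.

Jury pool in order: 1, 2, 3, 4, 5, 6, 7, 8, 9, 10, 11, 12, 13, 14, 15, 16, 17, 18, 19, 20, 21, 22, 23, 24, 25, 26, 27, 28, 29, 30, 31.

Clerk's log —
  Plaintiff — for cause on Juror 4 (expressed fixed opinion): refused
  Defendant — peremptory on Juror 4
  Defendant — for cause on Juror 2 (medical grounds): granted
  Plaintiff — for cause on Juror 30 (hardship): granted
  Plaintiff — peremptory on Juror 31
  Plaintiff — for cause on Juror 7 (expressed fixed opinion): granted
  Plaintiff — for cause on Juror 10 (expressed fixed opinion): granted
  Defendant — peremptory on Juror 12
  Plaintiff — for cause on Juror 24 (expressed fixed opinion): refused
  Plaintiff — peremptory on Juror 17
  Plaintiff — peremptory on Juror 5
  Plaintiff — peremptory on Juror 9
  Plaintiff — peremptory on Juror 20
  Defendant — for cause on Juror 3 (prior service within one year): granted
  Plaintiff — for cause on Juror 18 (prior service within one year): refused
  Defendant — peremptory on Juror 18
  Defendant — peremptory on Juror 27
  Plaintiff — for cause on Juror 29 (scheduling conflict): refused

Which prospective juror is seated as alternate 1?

24

Removed: #2, #3, #4, #5, #7, #9, #10, #12, #17, #18, #20, #27, #30, #31. (#24, #29 stay — for-cause denied.)
Seating in order: seats 1–12 → #1, #6, #8, #11, #13, #14, #15, #16, #19, #21, #22, #23; alternates → #24.
So alternate 1 is #24.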